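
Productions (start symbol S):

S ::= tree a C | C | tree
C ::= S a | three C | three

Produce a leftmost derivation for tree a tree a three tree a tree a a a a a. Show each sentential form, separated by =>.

S => tree a C => tree a S a => tree a tree a C a => tree a tree a S a a => tree a tree a C a a => tree a tree a three C a a => tree a tree a three S a a a => tree a tree a three C a a a => tree a tree a three S a a a a => tree a tree a three tree a C a a a a => tree a tree a three tree a S a a a a a => tree a tree a three tree a tree a a a a a

S => tree a C   [S ::= tree a C]
tree a C => tree a S a   [C ::= S a]
tree a S a => tree a tree a C a   [S ::= tree a C]
tree a tree a C a => tree a tree a S a a   [C ::= S a]
tree a tree a S a a => tree a tree a C a a   [S ::= C]
tree a tree a C a a => tree a tree a three C a a   [C ::= three C]
tree a tree a three C a a => tree a tree a three S a a a   [C ::= S a]
tree a tree a three S a a a => tree a tree a three C a a a   [S ::= C]
tree a tree a three C a a a => tree a tree a three S a a a a   [C ::= S a]
tree a tree a three S a a a a => tree a tree a three tree a C a a a a   [S ::= tree a C]
tree a tree a three tree a C a a a a => tree a tree a three tree a S a a a a a   [C ::= S a]
tree a tree a three tree a S a a a a a => tree a tree a three tree a tree a a a a a   [S ::= tree]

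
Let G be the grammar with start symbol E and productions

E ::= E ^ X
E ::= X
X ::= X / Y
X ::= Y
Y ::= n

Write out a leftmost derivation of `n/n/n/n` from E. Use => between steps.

E=>X=>X/Y=>X/Y/Y=>X/Y/Y/Y=>Y/Y/Y/Y=>n/Y/Y/Y=>n/n/Y/Y=>n/n/n/Y=>n/n/n/n

E => X   [E ::= X]
X => X/Y   [X ::= X / Y]
X/Y => X/Y/Y   [X ::= X / Y]
X/Y/Y => X/Y/Y/Y   [X ::= X / Y]
X/Y/Y/Y => Y/Y/Y/Y   [X ::= Y]
Y/Y/Y/Y => n/Y/Y/Y   [Y ::= n]
n/Y/Y/Y => n/n/Y/Y   [Y ::= n]
n/n/Y/Y => n/n/n/Y   [Y ::= n]
n/n/n/Y => n/n/n/n   [Y ::= n]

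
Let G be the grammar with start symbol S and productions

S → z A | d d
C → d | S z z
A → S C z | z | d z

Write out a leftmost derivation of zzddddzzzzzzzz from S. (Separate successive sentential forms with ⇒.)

S⇒zA⇒zSCz⇒zzACz⇒zzSCzCz⇒zzddCzCz⇒zzddSzzzCz⇒zzddddzzzCz⇒zzddddzzzSzzz⇒zzddddzzzzAzzz⇒zzddddzzzzzzzz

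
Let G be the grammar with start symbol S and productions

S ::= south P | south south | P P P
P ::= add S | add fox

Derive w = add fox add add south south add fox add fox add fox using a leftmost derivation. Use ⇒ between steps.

S ⇒ P P P ⇒ add fox P P ⇒ add fox add S P ⇒ add fox add P P P P ⇒ add fox add add S P P P ⇒ add fox add add south south P P P ⇒ add fox add add south south add fox P P ⇒ add fox add add south south add fox add fox P ⇒ add fox add add south south add fox add fox add fox

S ⇒ P P P   [S ::= P P P]
P P P ⇒ add fox P P   [P ::= add fox]
add fox P P ⇒ add fox add S P   [P ::= add S]
add fox add S P ⇒ add fox add P P P P   [S ::= P P P]
add fox add P P P P ⇒ add fox add add S P P P   [P ::= add S]
add fox add add S P P P ⇒ add fox add add south south P P P   [S ::= south south]
add fox add add south south P P P ⇒ add fox add add south south add fox P P   [P ::= add fox]
add fox add add south south add fox P P ⇒ add fox add add south south add fox add fox P   [P ::= add fox]
add fox add add south south add fox add fox P ⇒ add fox add add south south add fox add fox add fox   [P ::= add fox]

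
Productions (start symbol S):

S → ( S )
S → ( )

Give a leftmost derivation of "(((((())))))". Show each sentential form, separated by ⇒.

S ⇒ (S) ⇒ ((S)) ⇒ (((S))) ⇒ ((((S)))) ⇒ (((((S))))) ⇒ (((((())))))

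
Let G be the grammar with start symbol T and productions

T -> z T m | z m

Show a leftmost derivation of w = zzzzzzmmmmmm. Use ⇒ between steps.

T⇒zTm⇒zzTmm⇒zzzTmmm⇒zzzzTmmmm⇒zzzzzTmmmmm⇒zzzzzzmmmmmm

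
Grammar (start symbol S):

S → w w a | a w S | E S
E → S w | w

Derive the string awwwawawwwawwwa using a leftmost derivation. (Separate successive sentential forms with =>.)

S=>ES=>SwS=>awSwS=>awESwS=>awSwSwS=>awwwawSwS=>awwwawawSwS=>awwwawawwwawS=>awwwawawwwawwwa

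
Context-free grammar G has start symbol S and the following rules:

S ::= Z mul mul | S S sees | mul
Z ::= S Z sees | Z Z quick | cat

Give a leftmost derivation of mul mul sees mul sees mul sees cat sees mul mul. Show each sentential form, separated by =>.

S => Z mul mul => S Z sees mul mul => S S sees Z sees mul mul => S S sees S sees Z sees mul mul => S S sees S sees S sees Z sees mul mul => mul S sees S sees S sees Z sees mul mul => mul mul sees S sees S sees Z sees mul mul => mul mul sees mul sees S sees Z sees mul mul => mul mul sees mul sees mul sees Z sees mul mul => mul mul sees mul sees mul sees cat sees mul mul

S => Z mul mul   [S ::= Z mul mul]
Z mul mul => S Z sees mul mul   [Z ::= S Z sees]
S Z sees mul mul => S S sees Z sees mul mul   [S ::= S S sees]
S S sees Z sees mul mul => S S sees S sees Z sees mul mul   [S ::= S S sees]
S S sees S sees Z sees mul mul => S S sees S sees S sees Z sees mul mul   [S ::= S S sees]
S S sees S sees S sees Z sees mul mul => mul S sees S sees S sees Z sees mul mul   [S ::= mul]
mul S sees S sees S sees Z sees mul mul => mul mul sees S sees S sees Z sees mul mul   [S ::= mul]
mul mul sees S sees S sees Z sees mul mul => mul mul sees mul sees S sees Z sees mul mul   [S ::= mul]
mul mul sees mul sees S sees Z sees mul mul => mul mul sees mul sees mul sees Z sees mul mul   [S ::= mul]
mul mul sees mul sees mul sees Z sees mul mul => mul mul sees mul sees mul sees cat sees mul mul   [Z ::= cat]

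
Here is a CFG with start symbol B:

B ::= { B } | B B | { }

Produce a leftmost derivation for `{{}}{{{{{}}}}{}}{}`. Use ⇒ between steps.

B ⇒ BB ⇒ BBB ⇒ {B}BB ⇒ {{}}BB ⇒ {{}}{B}B ⇒ {{}}{BB}B ⇒ {{}}{{B}B}B ⇒ {{}}{{{B}}B}B ⇒ {{}}{{{{B}}}B}B ⇒ {{}}{{{{{}}}}B}B ⇒ {{}}{{{{{}}}}{}}B ⇒ {{}}{{{{{}}}}{}}{}

B ⇒ BB   [B ::= B B]
BB ⇒ BBB   [B ::= B B]
BBB ⇒ {B}BB   [B ::= { B }]
{B}BB ⇒ {{}}BB   [B ::= { }]
{{}}BB ⇒ {{}}{B}B   [B ::= { B }]
{{}}{B}B ⇒ {{}}{BB}B   [B ::= B B]
{{}}{BB}B ⇒ {{}}{{B}B}B   [B ::= { B }]
{{}}{{B}B}B ⇒ {{}}{{{B}}B}B   [B ::= { B }]
{{}}{{{B}}B}B ⇒ {{}}{{{{B}}}B}B   [B ::= { B }]
{{}}{{{{B}}}B}B ⇒ {{}}{{{{{}}}}B}B   [B ::= { }]
{{}}{{{{{}}}}B}B ⇒ {{}}{{{{{}}}}{}}B   [B ::= { }]
{{}}{{{{{}}}}{}}B ⇒ {{}}{{{{{}}}}{}}{}   [B ::= { }]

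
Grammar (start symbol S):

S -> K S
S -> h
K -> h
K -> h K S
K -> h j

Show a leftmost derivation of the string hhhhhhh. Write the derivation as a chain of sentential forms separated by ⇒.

S ⇒ KS   [S -> K S]
KS ⇒ hKSS   [K -> h K S]
hKSS ⇒ hhKSSS   [K -> h K S]
hhKSSS ⇒ hhhSSS   [K -> h]
hhhSSS ⇒ hhhKSSS   [S -> K S]
hhhKSSS ⇒ hhhhSSS   [K -> h]
hhhhSSS ⇒ hhhhhSS   [S -> h]
hhhhhSS ⇒ hhhhhhS   [S -> h]
hhhhhhS ⇒ hhhhhhh   [S -> h]

S⇒KS⇒hKSS⇒hhKSSS⇒hhhSSS⇒hhhKSSS⇒hhhhSSS⇒hhhhhSS⇒hhhhhhS⇒hhhhhhh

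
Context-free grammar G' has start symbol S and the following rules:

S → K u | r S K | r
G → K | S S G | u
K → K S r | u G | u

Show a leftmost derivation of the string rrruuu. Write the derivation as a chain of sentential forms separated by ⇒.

S ⇒ rSK ⇒ rrSKK ⇒ rrrKK ⇒ rrruK ⇒ rrruuG ⇒ rrruuu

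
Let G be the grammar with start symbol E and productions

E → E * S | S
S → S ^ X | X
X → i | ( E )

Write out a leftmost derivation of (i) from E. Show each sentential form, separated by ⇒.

E⇒S⇒X⇒(E)⇒(S)⇒(X)⇒(i)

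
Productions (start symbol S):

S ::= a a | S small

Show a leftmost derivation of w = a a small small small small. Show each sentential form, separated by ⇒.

S ⇒ S small ⇒ S small small ⇒ S small small small ⇒ S small small small small ⇒ a a small small small small

S ⇒ S small   [S ::= S small]
S small ⇒ S small small   [S ::= S small]
S small small ⇒ S small small small   [S ::= S small]
S small small small ⇒ S small small small small   [S ::= S small]
S small small small small ⇒ a a small small small small   [S ::= a a]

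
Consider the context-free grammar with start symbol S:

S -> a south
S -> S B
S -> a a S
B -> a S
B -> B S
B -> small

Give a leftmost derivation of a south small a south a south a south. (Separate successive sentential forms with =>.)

S => S B => a south B => a south B S => a south B S S => a south B S S S => a south small S S S => a south small a south S S => a south small a south a south S => a south small a south a south a south

S => S B   [S -> S B]
S B => a south B   [S -> a south]
a south B => a south B S   [B -> B S]
a south B S => a south B S S   [B -> B S]
a south B S S => a south B S S S   [B -> B S]
a south B S S S => a south small S S S   [B -> small]
a south small S S S => a south small a south S S   [S -> a south]
a south small a south S S => a south small a south a south S   [S -> a south]
a south small a south a south S => a south small a south a south a south   [S -> a south]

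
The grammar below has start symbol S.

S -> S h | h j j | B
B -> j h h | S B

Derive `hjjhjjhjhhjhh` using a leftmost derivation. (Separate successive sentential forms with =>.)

S => B   [S -> B]
B => SB   [B -> S B]
SB => BB   [S -> B]
BB => SBB   [B -> S B]
SBB => hjjBB   [S -> h j j]
hjjBB => hjjSBB   [B -> S B]
hjjSBB => hjjShBB   [S -> S h]
hjjShBB => hjjhjjhBB   [S -> h j j]
hjjhjjhBB => hjjhjjhjhhB   [B -> j h h]
hjjhjjhjhhB => hjjhjjhjhhjhh   [B -> j h h]

S=>B=>SB=>BB=>SBB=>hjjBB=>hjjSBB=>hjjShBB=>hjjhjjhBB=>hjjhjjhjhhB=>hjjhjjhjhhjhh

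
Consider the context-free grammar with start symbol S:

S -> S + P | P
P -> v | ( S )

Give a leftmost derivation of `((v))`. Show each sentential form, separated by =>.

S => P   [S -> P]
P => (S)   [P -> ( S )]
(S) => (P)   [S -> P]
(P) => ((S))   [P -> ( S )]
((S)) => ((P))   [S -> P]
((P)) => ((v))   [P -> v]

S=>P=>(S)=>(P)=>((S))=>((P))=>((v))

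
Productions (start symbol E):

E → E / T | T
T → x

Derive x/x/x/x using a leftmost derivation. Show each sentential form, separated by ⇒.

E⇒E/T⇒E/T/T⇒E/T/T/T⇒T/T/T/T⇒x/T/T/T⇒x/x/T/T⇒x/x/x/T⇒x/x/x/x

E ⇒ E/T   [E → E / T]
E/T ⇒ E/T/T   [E → E / T]
E/T/T ⇒ E/T/T/T   [E → E / T]
E/T/T/T ⇒ T/T/T/T   [E → T]
T/T/T/T ⇒ x/T/T/T   [T → x]
x/T/T/T ⇒ x/x/T/T   [T → x]
x/x/T/T ⇒ x/x/x/T   [T → x]
x/x/x/T ⇒ x/x/x/x   [T → x]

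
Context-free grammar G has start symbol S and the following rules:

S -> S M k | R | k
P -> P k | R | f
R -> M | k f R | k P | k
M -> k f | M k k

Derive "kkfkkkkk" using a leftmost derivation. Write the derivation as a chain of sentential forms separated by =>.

S => SMk => kMk => kMkkk => kMkkkkk => kkfkkkkk

S => SMk   [S -> S M k]
SMk => kMk   [S -> k]
kMk => kMkkk   [M -> M k k]
kMkkk => kMkkkkk   [M -> M k k]
kMkkkkk => kkfkkkkk   [M -> k f]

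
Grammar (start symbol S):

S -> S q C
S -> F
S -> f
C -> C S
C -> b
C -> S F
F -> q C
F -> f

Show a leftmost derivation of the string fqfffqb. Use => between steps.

S => SqC => SqCqC => fqCqC => fqCSqC => fqSFSqC => fqfFSqC => fqffSqC => fqfffqC => fqfffqb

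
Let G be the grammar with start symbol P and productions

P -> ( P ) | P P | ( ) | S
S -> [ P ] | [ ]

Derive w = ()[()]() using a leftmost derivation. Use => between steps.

P => PP => PPP => ()PP => ()SP => ()[P]P => ()[()]P => ()[()]()

P => PP   [P -> P P]
PP => PPP   [P -> P P]
PPP => ()PP   [P -> ( )]
()PP => ()SP   [P -> S]
()SP => ()[P]P   [S -> [ P ]]
()[P]P => ()[()]P   [P -> ( )]
()[()]P => ()[()]()   [P -> ( )]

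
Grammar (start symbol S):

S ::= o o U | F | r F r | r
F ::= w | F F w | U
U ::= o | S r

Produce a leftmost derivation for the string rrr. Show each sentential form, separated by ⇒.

S ⇒ F   [S ::= F]
F ⇒ U   [F ::= U]
U ⇒ Sr   [U ::= S r]
Sr ⇒ Fr   [S ::= F]
Fr ⇒ Ur   [F ::= U]
Ur ⇒ Srr   [U ::= S r]
Srr ⇒ rrr   [S ::= r]

S ⇒ F ⇒ U ⇒ Sr ⇒ Fr ⇒ Ur ⇒ Srr ⇒ rrr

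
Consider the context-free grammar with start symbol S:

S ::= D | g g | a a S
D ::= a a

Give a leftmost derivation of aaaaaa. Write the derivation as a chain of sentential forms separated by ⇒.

S ⇒ aaS ⇒ aaaaS ⇒ aaaaD ⇒ aaaaaa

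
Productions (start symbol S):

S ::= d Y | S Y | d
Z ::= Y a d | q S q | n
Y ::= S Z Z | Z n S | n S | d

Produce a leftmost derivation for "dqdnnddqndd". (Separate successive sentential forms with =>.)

S => dY   [S ::= d Y]
dY => dZnS   [Y ::= Z n S]
dZnS => dqSqnS   [Z ::= q S q]
dqSqnS => dqdYqnS   [S ::= d Y]
dqdYqnS => dqdZnSqnS   [Y ::= Z n S]
dqdZnSqnS => dqdnnSqnS   [Z ::= n]
dqdnnSqnS => dqdnndYqnS   [S ::= d Y]
dqdnndYqnS => dqdnnddqnS   [Y ::= d]
dqdnnddqnS => dqdnnddqndY   [S ::= d Y]
dqdnnddqndY => dqdnnddqndd   [Y ::= d]

S => dY => dZnS => dqSqnS => dqdYqnS => dqdZnSqnS => dqdnnSqnS => dqdnndYqnS => dqdnnddqnS => dqdnnddqndY => dqdnnddqndd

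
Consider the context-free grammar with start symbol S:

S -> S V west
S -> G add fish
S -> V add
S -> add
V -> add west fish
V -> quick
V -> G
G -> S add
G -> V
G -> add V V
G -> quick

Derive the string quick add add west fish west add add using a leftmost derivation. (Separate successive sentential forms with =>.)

S => V add => G add => S add add => S V west add add => V add V west add add => quick add V west add add => quick add add west fish west add add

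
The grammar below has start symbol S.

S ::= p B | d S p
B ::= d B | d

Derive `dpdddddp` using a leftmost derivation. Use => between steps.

S => dSp => dpBp => dpdBp => dpddBp => dpdddBp => dpddddBp => dpdddddp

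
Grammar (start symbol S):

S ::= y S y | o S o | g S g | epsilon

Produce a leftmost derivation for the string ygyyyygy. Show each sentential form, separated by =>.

S=>ySy=>ygSgy=>ygySygy=>ygyySyygy=>ygyyyygy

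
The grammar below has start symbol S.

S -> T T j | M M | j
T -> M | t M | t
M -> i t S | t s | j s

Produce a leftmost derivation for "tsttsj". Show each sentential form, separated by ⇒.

S ⇒ TTj   [S -> T T j]
TTj ⇒ MTj   [T -> M]
MTj ⇒ tsTj   [M -> t s]
tsTj ⇒ tstMj   [T -> t M]
tstMj ⇒ tsttsj   [M -> t s]

S ⇒ TTj ⇒ MTj ⇒ tsTj ⇒ tstMj ⇒ tsttsj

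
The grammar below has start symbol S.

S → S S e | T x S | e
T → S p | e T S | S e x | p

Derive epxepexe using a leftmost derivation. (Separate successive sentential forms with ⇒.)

S⇒TxS⇒eTSxS⇒eSpSxS⇒eTxSpSxS⇒epxSpSxS⇒epxepSxS⇒epxepexS⇒epxepexe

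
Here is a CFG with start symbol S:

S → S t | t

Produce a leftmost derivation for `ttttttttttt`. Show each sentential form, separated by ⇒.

S ⇒ St   [S → S t]
St ⇒ Stt   [S → S t]
Stt ⇒ Sttt   [S → S t]
Sttt ⇒ Stttt   [S → S t]
Stttt ⇒ Sttttt   [S → S t]
Sttttt ⇒ Stttttt   [S → S t]
Stttttt ⇒ Sttttttt   [S → S t]
Sttttttt ⇒ Stttttttt   [S → S t]
Stttttttt ⇒ Sttttttttt   [S → S t]
Sttttttttt ⇒ Stttttttttt   [S → S t]
Stttttttttt ⇒ ttttttttttt   [S → t]

S ⇒ St ⇒ Stt ⇒ Sttt ⇒ Stttt ⇒ Sttttt ⇒ Stttttt ⇒ Sttttttt ⇒ Stttttttt ⇒ Sttttttttt ⇒ Stttttttttt ⇒ ttttttttttt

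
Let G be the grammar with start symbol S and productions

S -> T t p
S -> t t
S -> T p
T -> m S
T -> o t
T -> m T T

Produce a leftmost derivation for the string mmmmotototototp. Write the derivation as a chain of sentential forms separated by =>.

S => Tp => mTTp => mmTTTp => mmmTTTTp => mmmmTTTTTp => mmmmotTTTTp => mmmmototTTTp => mmmmotototTTp => mmmmototototTp => mmmmotototototp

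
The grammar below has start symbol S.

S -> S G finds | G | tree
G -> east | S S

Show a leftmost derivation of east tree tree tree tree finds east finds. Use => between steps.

S => G   [S -> G]
G => S S   [G -> S S]
S S => G S   [S -> G]
G S => east S   [G -> east]
east S => east S G finds   [S -> S G finds]
east S G finds => east S G finds G finds   [S -> S G finds]
east S G finds G finds => east tree G finds G finds   [S -> tree]
east tree G finds G finds => east tree S S finds G finds   [G -> S S]
east tree S S finds G finds => east tree G S finds G finds   [S -> G]
east tree G S finds G finds => east tree S S S finds G finds   [G -> S S]
east tree S S S finds G finds => east tree tree S S finds G finds   [S -> tree]
east tree tree S S finds G finds => east tree tree tree S finds G finds   [S -> tree]
east tree tree tree S finds G finds => east tree tree tree tree finds G finds   [S -> tree]
east tree tree tree tree finds G finds => east tree tree tree tree finds east finds   [G -> east]

S => G => S S => G S => east S => east S G finds => east S G finds G finds => east tree G finds G finds => east tree S S finds G finds => east tree G S finds G finds => east tree S S S finds G finds => east tree tree S S finds G finds => east tree tree tree S finds G finds => east tree tree tree tree finds G finds => east tree tree tree tree finds east finds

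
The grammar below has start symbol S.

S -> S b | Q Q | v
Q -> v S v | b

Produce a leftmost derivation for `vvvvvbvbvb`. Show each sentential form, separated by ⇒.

S ⇒ QQ   [S -> Q Q]
QQ ⇒ vSvQ   [Q -> v S v]
vSvQ ⇒ vQQvQ   [S -> Q Q]
vQQvQ ⇒ vvSvQvQ   [Q -> v S v]
vvSvQvQ ⇒ vvQQvQvQ   [S -> Q Q]
vvQQvQvQ ⇒ vvvSvQvQvQ   [Q -> v S v]
vvvSvQvQvQ ⇒ vvvvvQvQvQ   [S -> v]
vvvvvQvQvQ ⇒ vvvvvbvQvQ   [Q -> b]
vvvvvbvQvQ ⇒ vvvvvbvbvQ   [Q -> b]
vvvvvbvbvQ ⇒ vvvvvbvbvb   [Q -> b]

S⇒QQ⇒vSvQ⇒vQQvQ⇒vvSvQvQ⇒vvQQvQvQ⇒vvvSvQvQvQ⇒vvvvvQvQvQ⇒vvvvvbvQvQ⇒vvvvvbvbvQ⇒vvvvvbvbvb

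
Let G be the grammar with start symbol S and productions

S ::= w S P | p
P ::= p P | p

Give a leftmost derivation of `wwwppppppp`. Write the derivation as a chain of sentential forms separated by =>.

S => wSP   [S ::= w S P]
wSP => wwSPP   [S ::= w S P]
wwSPP => wwwSPPP   [S ::= w S P]
wwwSPPP => wwwpPPP   [S ::= p]
wwwpPPP => wwwppPPP   [P ::= p P]
wwwppPPP => wwwpppPP   [P ::= p]
wwwpppPP => wwwppppP   [P ::= p]
wwwppppP => wwwpppppP   [P ::= p P]
wwwpppppP => wwwppppppP   [P ::= p P]
wwwppppppP => wwwppppppp   [P ::= p]

S=>wSP=>wwSPP=>wwwSPPP=>wwwpPPP=>wwwppPPP=>wwwpppPP=>wwwppppP=>wwwpppppP=>wwwppppppP=>wwwppppppp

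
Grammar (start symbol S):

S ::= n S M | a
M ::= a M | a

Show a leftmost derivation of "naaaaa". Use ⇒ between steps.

S ⇒ nSM   [S ::= n S M]
nSM ⇒ naM   [S ::= a]
naM ⇒ naaM   [M ::= a M]
naaM ⇒ naaaM   [M ::= a M]
naaaM ⇒ naaaaM   [M ::= a M]
naaaaM ⇒ naaaaa   [M ::= a]

S⇒nSM⇒naM⇒naaM⇒naaaM⇒naaaaM⇒naaaaa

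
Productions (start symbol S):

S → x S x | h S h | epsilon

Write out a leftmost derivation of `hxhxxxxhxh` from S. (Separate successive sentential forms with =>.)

S=>hSh=>hxSxh=>hxhShxh=>hxhxSxhxh=>hxhxxSxxhxh=>hxhxxxxhxh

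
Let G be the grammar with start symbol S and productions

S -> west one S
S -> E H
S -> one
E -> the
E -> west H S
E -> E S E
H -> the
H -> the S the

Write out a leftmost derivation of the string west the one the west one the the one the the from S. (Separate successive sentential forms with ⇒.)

S ⇒ E H ⇒ E S E H ⇒ west H S S E H ⇒ west the S the S S E H ⇒ west the one the S S E H ⇒ west the one the west one S S E H ⇒ west the one the west one E H S E H ⇒ west the one the west one the H S E H ⇒ west the one the west one the the S E H ⇒ west the one the west one the the one E H ⇒ west the one the west one the the one the H ⇒ west the one the west one the the one the the

S ⇒ E H   [S -> E H]
E H ⇒ E S E H   [E -> E S E]
E S E H ⇒ west H S S E H   [E -> west H S]
west H S S E H ⇒ west the S the S S E H   [H -> the S the]
west the S the S S E H ⇒ west the one the S S E H   [S -> one]
west the one the S S E H ⇒ west the one the west one S S E H   [S -> west one S]
west the one the west one S S E H ⇒ west the one the west one E H S E H   [S -> E H]
west the one the west one E H S E H ⇒ west the one the west one the H S E H   [E -> the]
west the one the west one the H S E H ⇒ west the one the west one the the S E H   [H -> the]
west the one the west one the the S E H ⇒ west the one the west one the the one E H   [S -> one]
west the one the west one the the one E H ⇒ west the one the west one the the one the H   [E -> the]
west the one the west one the the one the H ⇒ west the one the west one the the one the the   [H -> the]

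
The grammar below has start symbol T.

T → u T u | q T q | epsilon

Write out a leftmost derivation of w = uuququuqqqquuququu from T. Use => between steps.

T => uTu   [T → u T u]
uTu => uuTuu   [T → u T u]
uuTuu => uuqTquu   [T → q T q]
uuqTquu => uuquTuquu   [T → u T u]
uuquTuquu => uuquqTququu   [T → q T q]
uuquqTququu => uuququTuququu   [T → u T u]
uuququTuququu => uuququuTuuququu   [T → u T u]
uuququuTuuququu => uuququuqTquuququu   [T → q T q]
uuququuqTquuququu => uuququuqqTqquuququu   [T → q T q]
uuququuqqTqquuququu => uuququuqqqquuququu   [T → epsilon]

T => uTu => uuTuu => uuqTquu => uuquTuquu => uuquqTququu => uuququTuququu => uuququuTuuququu => uuququuqTquuququu => uuququuqqTqquuququu => uuququuqqqquuququu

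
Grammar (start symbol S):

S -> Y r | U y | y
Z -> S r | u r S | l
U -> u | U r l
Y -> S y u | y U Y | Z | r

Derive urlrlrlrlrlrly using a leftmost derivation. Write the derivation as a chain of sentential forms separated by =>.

S => Uy => Urly => Urlrly => Urlrlrly => Urlrlrlrly => Urlrlrlrlrly => Urlrlrlrlrlrly => urlrlrlrlrlrly

S => Uy   [S -> U y]
Uy => Urly   [U -> U r l]
Urly => Urlrly   [U -> U r l]
Urlrly => Urlrlrly   [U -> U r l]
Urlrlrly => Urlrlrlrly   [U -> U r l]
Urlrlrlrly => Urlrlrlrlrly   [U -> U r l]
Urlrlrlrlrly => Urlrlrlrlrlrly   [U -> U r l]
Urlrlrlrlrlrly => urlrlrlrlrlrly   [U -> u]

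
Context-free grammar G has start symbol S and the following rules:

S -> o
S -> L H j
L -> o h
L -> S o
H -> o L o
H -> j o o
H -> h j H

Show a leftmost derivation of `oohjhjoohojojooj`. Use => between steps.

S=>LHj=>SoHj=>LHjoHj=>SoHjoHj=>ooHjoHj=>oohjHjoHj=>oohjhjHjoHj=>oohjhjoLojoHj=>oohjhjoohojoHj=>oohjhjoohojojooj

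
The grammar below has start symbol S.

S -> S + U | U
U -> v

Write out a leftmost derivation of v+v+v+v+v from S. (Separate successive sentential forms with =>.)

S => S+U => S+U+U => S+U+U+U => S+U+U+U+U => U+U+U+U+U => v+U+U+U+U => v+v+U+U+U => v+v+v+U+U => v+v+v+v+U => v+v+v+v+v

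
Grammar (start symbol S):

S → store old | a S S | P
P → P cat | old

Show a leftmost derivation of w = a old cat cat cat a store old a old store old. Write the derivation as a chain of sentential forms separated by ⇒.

S ⇒ a S S ⇒ a P S ⇒ a P cat S ⇒ a P cat cat S ⇒ a P cat cat cat S ⇒ a old cat cat cat S ⇒ a old cat cat cat a S S ⇒ a old cat cat cat a store old S ⇒ a old cat cat cat a store old a S S ⇒ a old cat cat cat a store old a P S ⇒ a old cat cat cat a store old a old S ⇒ a old cat cat cat a store old a old store old

S ⇒ a S S   [S → a S S]
a S S ⇒ a P S   [S → P]
a P S ⇒ a P cat S   [P → P cat]
a P cat S ⇒ a P cat cat S   [P → P cat]
a P cat cat S ⇒ a P cat cat cat S   [P → P cat]
a P cat cat cat S ⇒ a old cat cat cat S   [P → old]
a old cat cat cat S ⇒ a old cat cat cat a S S   [S → a S S]
a old cat cat cat a S S ⇒ a old cat cat cat a store old S   [S → store old]
a old cat cat cat a store old S ⇒ a old cat cat cat a store old a S S   [S → a S S]
a old cat cat cat a store old a S S ⇒ a old cat cat cat a store old a P S   [S → P]
a old cat cat cat a store old a P S ⇒ a old cat cat cat a store old a old S   [P → old]
a old cat cat cat a store old a old S ⇒ a old cat cat cat a store old a old store old   [S → store old]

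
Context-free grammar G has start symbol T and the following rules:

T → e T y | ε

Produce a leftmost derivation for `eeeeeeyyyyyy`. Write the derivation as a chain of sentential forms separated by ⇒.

T ⇒ eTy   [T → e T y]
eTy ⇒ eeTyy   [T → e T y]
eeTyy ⇒ eeeTyyy   [T → e T y]
eeeTyyy ⇒ eeeeTyyyy   [T → e T y]
eeeeTyyyy ⇒ eeeeeTyyyyy   [T → e T y]
eeeeeTyyyyy ⇒ eeeeeeTyyyyyy   [T → e T y]
eeeeeeTyyyyyy ⇒ eeeeeeyyyyyy   [T → ε]

T⇒eTy⇒eeTyy⇒eeeTyyy⇒eeeeTyyyy⇒eeeeeTyyyyy⇒eeeeeeTyyyyyy⇒eeeeeeyyyyyy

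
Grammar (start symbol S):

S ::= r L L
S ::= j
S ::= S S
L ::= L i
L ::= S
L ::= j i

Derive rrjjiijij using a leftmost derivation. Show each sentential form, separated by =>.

S => SS   [S ::= S S]
SS => rLLS   [S ::= r L L]
rLLS => rLiLS   [L ::= L i]
rLiLS => rLiiLS   [L ::= L i]
rLiiLS => rSiiLS   [L ::= S]
rSiiLS => rrLLiiLS   [S ::= r L L]
rrLLiiLS => rrSLiiLS   [L ::= S]
rrSLiiLS => rrjLiiLS   [S ::= j]
rrjLiiLS => rrjSiiLS   [L ::= S]
rrjSiiLS => rrjjiiLS   [S ::= j]
rrjjiiLS => rrjjiijiS   [L ::= j i]
rrjjiijiS => rrjjiijij   [S ::= j]

S => SS => rLLS => rLiLS => rLiiLS => rSiiLS => rrLLiiLS => rrSLiiLS => rrjLiiLS => rrjSiiLS => rrjjiiLS => rrjjiijiS => rrjjiijij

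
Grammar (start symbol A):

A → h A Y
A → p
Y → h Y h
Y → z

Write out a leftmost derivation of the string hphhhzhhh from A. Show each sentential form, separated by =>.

A=>hAY=>hpY=>hphYh=>hphhYhh=>hphhhYhhh=>hphhhzhhh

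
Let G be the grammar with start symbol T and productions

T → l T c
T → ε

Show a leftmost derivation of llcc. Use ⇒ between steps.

T ⇒ lTc ⇒ llTcc ⇒ llcc

T ⇒ lTc   [T → l T c]
lTc ⇒ llTcc   [T → l T c]
llTcc ⇒ llcc   [T → ε]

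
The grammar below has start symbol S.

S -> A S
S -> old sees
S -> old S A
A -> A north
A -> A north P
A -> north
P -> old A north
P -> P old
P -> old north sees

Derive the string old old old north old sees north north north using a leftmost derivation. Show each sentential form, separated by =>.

S => old S A => old old S A A => old old old S A A A => old old old A S A A A => old old old north S A A A => old old old north old sees A A A => old old old north old sees north A A => old old old north old sees north north A => old old old north old sees north north north

S => old S A   [S -> old S A]
old S A => old old S A A   [S -> old S A]
old old S A A => old old old S A A A   [S -> old S A]
old old old S A A A => old old old A S A A A   [S -> A S]
old old old A S A A A => old old old north S A A A   [A -> north]
old old old north S A A A => old old old north old sees A A A   [S -> old sees]
old old old north old sees A A A => old old old north old sees north A A   [A -> north]
old old old north old sees north A A => old old old north old sees north north A   [A -> north]
old old old north old sees north north A => old old old north old sees north north north   [A -> north]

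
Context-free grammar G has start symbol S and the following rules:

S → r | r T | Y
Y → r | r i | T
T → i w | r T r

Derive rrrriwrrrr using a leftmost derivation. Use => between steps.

S=>Y=>T=>rTr=>rrTrr=>rrrTrrr=>rrrrTrrrr=>rrrriwrrrr

S => Y   [S → Y]
Y => T   [Y → T]
T => rTr   [T → r T r]
rTr => rrTrr   [T → r T r]
rrTrr => rrrTrrr   [T → r T r]
rrrTrrr => rrrrTrrrr   [T → r T r]
rrrrTrrrr => rrrriwrrrr   [T → i w]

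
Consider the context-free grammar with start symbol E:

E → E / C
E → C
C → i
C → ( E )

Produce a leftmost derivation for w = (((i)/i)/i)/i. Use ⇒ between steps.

E ⇒ E/C ⇒ C/C ⇒ (E)/C ⇒ (E/C)/C ⇒ (C/C)/C ⇒ ((E)/C)/C ⇒ ((E/C)/C)/C ⇒ ((C/C)/C)/C ⇒ (((E)/C)/C)/C ⇒ (((C)/C)/C)/C ⇒ (((i)/C)/C)/C ⇒ (((i)/i)/C)/C ⇒ (((i)/i)/i)/C ⇒ (((i)/i)/i)/i

E ⇒ E/C   [E → E / C]
E/C ⇒ C/C   [E → C]
C/C ⇒ (E)/C   [C → ( E )]
(E)/C ⇒ (E/C)/C   [E → E / C]
(E/C)/C ⇒ (C/C)/C   [E → C]
(C/C)/C ⇒ ((E)/C)/C   [C → ( E )]
((E)/C)/C ⇒ ((E/C)/C)/C   [E → E / C]
((E/C)/C)/C ⇒ ((C/C)/C)/C   [E → C]
((C/C)/C)/C ⇒ (((E)/C)/C)/C   [C → ( E )]
(((E)/C)/C)/C ⇒ (((C)/C)/C)/C   [E → C]
(((C)/C)/C)/C ⇒ (((i)/C)/C)/C   [C → i]
(((i)/C)/C)/C ⇒ (((i)/i)/C)/C   [C → i]
(((i)/i)/C)/C ⇒ (((i)/i)/i)/C   [C → i]
(((i)/i)/i)/C ⇒ (((i)/i)/i)/i   [C → i]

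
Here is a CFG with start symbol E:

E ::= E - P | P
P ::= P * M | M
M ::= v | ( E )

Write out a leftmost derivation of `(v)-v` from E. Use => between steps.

E => E-P   [E ::= E - P]
E-P => P-P   [E ::= P]
P-P => M-P   [P ::= M]
M-P => (E)-P   [M ::= ( E )]
(E)-P => (P)-P   [E ::= P]
(P)-P => (M)-P   [P ::= M]
(M)-P => (v)-P   [M ::= v]
(v)-P => (v)-M   [P ::= M]
(v)-M => (v)-v   [M ::= v]

E => E-P => P-P => M-P => (E)-P => (P)-P => (M)-P => (v)-P => (v)-M => (v)-v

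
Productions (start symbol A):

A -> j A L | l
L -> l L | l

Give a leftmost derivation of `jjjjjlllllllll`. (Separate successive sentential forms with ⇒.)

A ⇒ jAL   [A -> j A L]
jAL ⇒ jjALL   [A -> j A L]
jjALL ⇒ jjjALLL   [A -> j A L]
jjjALLL ⇒ jjjjALLLL   [A -> j A L]
jjjjALLLL ⇒ jjjjjALLLLL   [A -> j A L]
jjjjjALLLLL ⇒ jjjjjlLLLLL   [A -> l]
jjjjjlLLLLL ⇒ jjjjjllLLLLL   [L -> l L]
jjjjjllLLLLL ⇒ jjjjjlllLLLLL   [L -> l L]
jjjjjlllLLLLL ⇒ jjjjjllllLLLL   [L -> l]
jjjjjllllLLLL ⇒ jjjjjlllllLLLL   [L -> l L]
jjjjjlllllLLLL ⇒ jjjjjllllllLLL   [L -> l]
jjjjjllllllLLL ⇒ jjjjjlllllllLL   [L -> l]
jjjjjlllllllLL ⇒ jjjjjllllllllL   [L -> l]
jjjjjllllllllL ⇒ jjjjjlllllllll   [L -> l]

A ⇒ jAL ⇒ jjALL ⇒ jjjALLL ⇒ jjjjALLLL ⇒ jjjjjALLLLL ⇒ jjjjjlLLLLL ⇒ jjjjjllLLLLL ⇒ jjjjjlllLLLLL ⇒ jjjjjllllLLLL ⇒ jjjjjlllllLLLL ⇒ jjjjjllllllLLL ⇒ jjjjjlllllllLL ⇒ jjjjjllllllllL ⇒ jjjjjlllllllll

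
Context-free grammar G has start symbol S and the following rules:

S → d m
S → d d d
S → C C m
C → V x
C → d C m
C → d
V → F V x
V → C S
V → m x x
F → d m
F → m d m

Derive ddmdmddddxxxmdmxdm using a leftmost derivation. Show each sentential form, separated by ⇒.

S ⇒ CCm   [S → C C m]
CCm ⇒ VxCm   [C → V x]
VxCm ⇒ CSxCm   [V → C S]
CSxCm ⇒ dCmSxCm   [C → d C m]
dCmSxCm ⇒ dVxmSxCm   [C → V x]
dVxmSxCm ⇒ dFVxxmSxCm   [V → F V x]
dFVxxmSxCm ⇒ ddmVxxmSxCm   [F → d m]
ddmVxxmSxCm ⇒ ddmFVxxxmSxCm   [V → F V x]
ddmFVxxxmSxCm ⇒ ddmdmVxxxmSxCm   [F → d m]
ddmdmVxxxmSxCm ⇒ ddmdmCSxxxmSxCm   [V → C S]
ddmdmCSxxxmSxCm ⇒ ddmdmdSxxxmSxCm   [C → d]
ddmdmdSxxxmSxCm ⇒ ddmdmddddxxxmSxCm   [S → d d d]
ddmdmddddxxxmSxCm ⇒ ddmdmddddxxxmdmxCm   [S → d m]
ddmdmddddxxxmdmxCm ⇒ ddmdmddddxxxmdmxdm   [C → d]

S ⇒ CCm ⇒ VxCm ⇒ CSxCm ⇒ dCmSxCm ⇒ dVxmSxCm ⇒ dFVxxmSxCm ⇒ ddmVxxmSxCm ⇒ ddmFVxxxmSxCm ⇒ ddmdmVxxxmSxCm ⇒ ddmdmCSxxxmSxCm ⇒ ddmdmdSxxxmSxCm ⇒ ddmdmddddxxxmSxCm ⇒ ddmdmddddxxxmdmxCm ⇒ ddmdmddddxxxmdmxdm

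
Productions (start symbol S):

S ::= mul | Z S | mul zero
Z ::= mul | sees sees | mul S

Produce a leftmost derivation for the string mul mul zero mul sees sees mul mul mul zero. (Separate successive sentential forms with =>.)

S => Z S   [S ::= Z S]
Z S => mul S S   [Z ::= mul S]
mul S S => mul mul zero S   [S ::= mul zero]
mul mul zero S => mul mul zero Z S   [S ::= Z S]
mul mul zero Z S => mul mul zero mul S   [Z ::= mul]
mul mul zero mul S => mul mul zero mul Z S   [S ::= Z S]
mul mul zero mul Z S => mul mul zero mul sees sees S   [Z ::= sees sees]
mul mul zero mul sees sees S => mul mul zero mul sees sees Z S   [S ::= Z S]
mul mul zero mul sees sees Z S => mul mul zero mul sees sees mul S S   [Z ::= mul S]
mul mul zero mul sees sees mul S S => mul mul zero mul sees sees mul mul S   [S ::= mul]
mul mul zero mul sees sees mul mul S => mul mul zero mul sees sees mul mul mul zero   [S ::= mul zero]

S => Z S => mul S S => mul mul zero S => mul mul zero Z S => mul mul zero mul S => mul mul zero mul Z S => mul mul zero mul sees sees S => mul mul zero mul sees sees Z S => mul mul zero mul sees sees mul S S => mul mul zero mul sees sees mul mul S => mul mul zero mul sees sees mul mul mul zero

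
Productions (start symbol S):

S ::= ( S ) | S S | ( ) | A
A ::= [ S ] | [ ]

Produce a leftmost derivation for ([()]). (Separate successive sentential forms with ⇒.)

S ⇒ (S) ⇒ (A) ⇒ ([S]) ⇒ ([()])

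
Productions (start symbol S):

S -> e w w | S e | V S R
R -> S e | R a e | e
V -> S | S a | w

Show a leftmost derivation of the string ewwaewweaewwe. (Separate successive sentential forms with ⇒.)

S ⇒ VSR ⇒ SaSR ⇒ VSRaSR ⇒ SaSRaSR ⇒ ewwaSRaSR ⇒ ewwaewwRaSR ⇒ ewwaewweaSR ⇒ ewwaewweaewwR ⇒ ewwaewweaewwe

S ⇒ VSR   [S -> V S R]
VSR ⇒ SaSR   [V -> S a]
SaSR ⇒ VSRaSR   [S -> V S R]
VSRaSR ⇒ SaSRaSR   [V -> S a]
SaSRaSR ⇒ ewwaSRaSR   [S -> e w w]
ewwaSRaSR ⇒ ewwaewwRaSR   [S -> e w w]
ewwaewwRaSR ⇒ ewwaewweaSR   [R -> e]
ewwaewweaSR ⇒ ewwaewweaewwR   [S -> e w w]
ewwaewweaewwR ⇒ ewwaewweaewwe   [R -> e]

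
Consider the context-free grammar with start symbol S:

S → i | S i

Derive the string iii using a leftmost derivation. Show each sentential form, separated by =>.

S => Si => Sii => iii

S => Si   [S → S i]
Si => Sii   [S → S i]
Sii => iii   [S → i]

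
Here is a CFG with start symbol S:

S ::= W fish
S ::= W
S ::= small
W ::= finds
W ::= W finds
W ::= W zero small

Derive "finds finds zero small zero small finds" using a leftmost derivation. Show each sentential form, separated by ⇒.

S ⇒ W   [S ::= W]
W ⇒ W finds   [W ::= W finds]
W finds ⇒ W zero small finds   [W ::= W zero small]
W zero small finds ⇒ W zero small zero small finds   [W ::= W zero small]
W zero small zero small finds ⇒ W finds zero small zero small finds   [W ::= W finds]
W finds zero small zero small finds ⇒ finds finds zero small zero small finds   [W ::= finds]

S ⇒ W ⇒ W finds ⇒ W zero small finds ⇒ W zero small zero small finds ⇒ W finds zero small zero small finds ⇒ finds finds zero small zero small finds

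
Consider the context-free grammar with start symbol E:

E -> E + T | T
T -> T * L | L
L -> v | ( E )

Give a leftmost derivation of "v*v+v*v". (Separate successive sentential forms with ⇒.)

E ⇒ E+T ⇒ T+T ⇒ T*L+T ⇒ L*L+T ⇒ v*L+T ⇒ v*v+T ⇒ v*v+T*L ⇒ v*v+L*L ⇒ v*v+v*L ⇒ v*v+v*v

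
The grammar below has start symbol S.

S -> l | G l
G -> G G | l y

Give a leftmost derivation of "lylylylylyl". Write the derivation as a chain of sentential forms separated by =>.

S => Gl   [S -> G l]
Gl => GGl   [G -> G G]
GGl => GGGl   [G -> G G]
GGGl => lyGGl   [G -> l y]
lyGGl => lyGGGl   [G -> G G]
lyGGGl => lylyGGl   [G -> l y]
lylyGGl => lylyGGGl   [G -> G G]
lylyGGGl => lylylyGGl   [G -> l y]
lylylyGGl => lylylylyGl   [G -> l y]
lylylylyGl => lylylylylyl   [G -> l y]

S => Gl => GGl => GGGl => lyGGl => lyGGGl => lylyGGl => lylyGGGl => lylylyGGl => lylylylyGl => lylylylylyl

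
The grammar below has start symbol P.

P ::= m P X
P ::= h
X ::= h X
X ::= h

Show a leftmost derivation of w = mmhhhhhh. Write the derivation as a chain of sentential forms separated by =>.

P => mPX   [P ::= m P X]
mPX => mmPXX   [P ::= m P X]
mmPXX => mmhXX   [P ::= h]
mmhXX => mmhhX   [X ::= h]
mmhhX => mmhhhX   [X ::= h X]
mmhhhX => mmhhhhX   [X ::= h X]
mmhhhhX => mmhhhhhX   [X ::= h X]
mmhhhhhX => mmhhhhhh   [X ::= h]

P=>mPX=>mmPXX=>mmhXX=>mmhhX=>mmhhhX=>mmhhhhX=>mmhhhhhX=>mmhhhhhh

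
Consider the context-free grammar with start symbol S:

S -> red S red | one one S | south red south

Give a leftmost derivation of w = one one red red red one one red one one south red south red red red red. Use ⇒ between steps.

S ⇒ one one S ⇒ one one red S red ⇒ one one red red S red red ⇒ one one red red red S red red red ⇒ one one red red red one one S red red red ⇒ one one red red red one one red S red red red red ⇒ one one red red red one one red one one S red red red red ⇒ one one red red red one one red one one south red south red red red red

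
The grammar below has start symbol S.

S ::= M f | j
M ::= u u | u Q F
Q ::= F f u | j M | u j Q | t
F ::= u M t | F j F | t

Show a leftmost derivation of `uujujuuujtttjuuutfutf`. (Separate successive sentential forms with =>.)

S=>Mf=>uQFf=>uujQFf=>uujujQFf=>uujujFfuFf=>uujujFjFfuFf=>uujujuMtjFfuFf=>uujujuuQFtjFfuFf=>uujujuuujQFtjFfuFf=>uujujuuujtFtjFfuFf=>uujujuuujtttjFfuFf=>uujujuuujtttjuMtfuFf=>uujujuuujtttjuuutfuFf=>uujujuuujtttjuuutfutf

S => Mf   [S ::= M f]
Mf => uQFf   [M ::= u Q F]
uQFf => uujQFf   [Q ::= u j Q]
uujQFf => uujujQFf   [Q ::= u j Q]
uujujQFf => uujujFfuFf   [Q ::= F f u]
uujujFfuFf => uujujFjFfuFf   [F ::= F j F]
uujujFjFfuFf => uujujuMtjFfuFf   [F ::= u M t]
uujujuMtjFfuFf => uujujuuQFtjFfuFf   [M ::= u Q F]
uujujuuQFtjFfuFf => uujujuuujQFtjFfuFf   [Q ::= u j Q]
uujujuuujQFtjFfuFf => uujujuuujtFtjFfuFf   [Q ::= t]
uujujuuujtFtjFfuFf => uujujuuujtttjFfuFf   [F ::= t]
uujujuuujtttjFfuFf => uujujuuujtttjuMtfuFf   [F ::= u M t]
uujujuuujtttjuMtfuFf => uujujuuujtttjuuutfuFf   [M ::= u u]
uujujuuujtttjuuutfuFf => uujujuuujtttjuuutfutf   [F ::= t]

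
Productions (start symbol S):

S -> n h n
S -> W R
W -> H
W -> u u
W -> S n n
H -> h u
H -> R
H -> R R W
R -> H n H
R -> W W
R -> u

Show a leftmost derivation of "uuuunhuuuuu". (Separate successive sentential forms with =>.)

S=>WR=>HR=>RRWR=>HnHRWR=>RRWnHRWR=>uRWnHRWR=>uuWnHRWR=>uuuunHRWR=>uuuunhuRWR=>uuuunhuuWR=>uuuunhuuuuR=>uuuunhuuuuu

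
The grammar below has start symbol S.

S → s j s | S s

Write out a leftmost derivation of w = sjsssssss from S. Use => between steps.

S => Ss => Sss => Ssss => Sssss => Ssssss => Sssssss => sjsssssss

S => Ss   [S → S s]
Ss => Sss   [S → S s]
Sss => Ssss   [S → S s]
Ssss => Sssss   [S → S s]
Sssss => Ssssss   [S → S s]
Ssssss => Sssssss   [S → S s]
Sssssss => sjsssssss   [S → s j s]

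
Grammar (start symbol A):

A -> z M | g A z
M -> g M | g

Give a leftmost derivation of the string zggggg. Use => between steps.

A => zM   [A -> z M]
zM => zgM   [M -> g M]
zgM => zggM   [M -> g M]
zggM => zgggM   [M -> g M]
zgggM => zggggM   [M -> g M]
zggggM => zggggg   [M -> g]

A => zM => zgM => zggM => zgggM => zggggM => zggggg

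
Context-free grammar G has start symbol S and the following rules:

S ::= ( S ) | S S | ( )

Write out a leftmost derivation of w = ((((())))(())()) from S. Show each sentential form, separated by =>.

S => (S) => (SS) => ((S)S) => (((S))S) => ((((S)))S) => ((((())))S) => ((((())))SS) => ((((())))(S)S) => ((((())))(())S) => ((((())))(())())

S => (S)   [S ::= ( S )]
(S) => (SS)   [S ::= S S]
(SS) => ((S)S)   [S ::= ( S )]
((S)S) => (((S))S)   [S ::= ( S )]
(((S))S) => ((((S)))S)   [S ::= ( S )]
((((S)))S) => ((((())))S)   [S ::= ( )]
((((())))S) => ((((())))SS)   [S ::= S S]
((((())))SS) => ((((())))(S)S)   [S ::= ( S )]
((((())))(S)S) => ((((())))(())S)   [S ::= ( )]
((((())))(())S) => ((((())))(())())   [S ::= ( )]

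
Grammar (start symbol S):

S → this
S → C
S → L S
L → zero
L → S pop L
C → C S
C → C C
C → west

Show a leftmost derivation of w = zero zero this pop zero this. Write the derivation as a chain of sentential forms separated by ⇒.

S ⇒ L S ⇒ S pop L S ⇒ L S pop L S ⇒ zero S pop L S ⇒ zero L S pop L S ⇒ zero zero S pop L S ⇒ zero zero this pop L S ⇒ zero zero this pop zero S ⇒ zero zero this pop zero this

S ⇒ L S   [S → L S]
L S ⇒ S pop L S   [L → S pop L]
S pop L S ⇒ L S pop L S   [S → L S]
L S pop L S ⇒ zero S pop L S   [L → zero]
zero S pop L S ⇒ zero L S pop L S   [S → L S]
zero L S pop L S ⇒ zero zero S pop L S   [L → zero]
zero zero S pop L S ⇒ zero zero this pop L S   [S → this]
zero zero this pop L S ⇒ zero zero this pop zero S   [L → zero]
zero zero this pop zero S ⇒ zero zero this pop zero this   [S → this]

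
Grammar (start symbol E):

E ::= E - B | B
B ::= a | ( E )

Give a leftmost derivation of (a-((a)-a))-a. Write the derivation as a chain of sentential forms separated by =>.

E => E-B => B-B => (E)-B => (E-B)-B => (B-B)-B => (a-B)-B => (a-(E))-B => (a-(E-B))-B => (a-(B-B))-B => (a-((E)-B))-B => (a-((B)-B))-B => (a-((a)-B))-B => (a-((a)-a))-B => (a-((a)-a))-a

E => E-B   [E ::= E - B]
E-B => B-B   [E ::= B]
B-B => (E)-B   [B ::= ( E )]
(E)-B => (E-B)-B   [E ::= E - B]
(E-B)-B => (B-B)-B   [E ::= B]
(B-B)-B => (a-B)-B   [B ::= a]
(a-B)-B => (a-(E))-B   [B ::= ( E )]
(a-(E))-B => (a-(E-B))-B   [E ::= E - B]
(a-(E-B))-B => (a-(B-B))-B   [E ::= B]
(a-(B-B))-B => (a-((E)-B))-B   [B ::= ( E )]
(a-((E)-B))-B => (a-((B)-B))-B   [E ::= B]
(a-((B)-B))-B => (a-((a)-B))-B   [B ::= a]
(a-((a)-B))-B => (a-((a)-a))-B   [B ::= a]
(a-((a)-a))-B => (a-((a)-a))-a   [B ::= a]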